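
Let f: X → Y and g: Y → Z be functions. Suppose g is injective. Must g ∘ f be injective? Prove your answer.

not injective

No. Take X = {1, 2}, Y = Z = {1, 2, 3}, f(1) = f(2) = 1, and g = identity (injective).
Then (g ∘ f)(1) = (g ∘ f)(2) = 1 with 1 ≠ 2, so g ∘ f is not injective.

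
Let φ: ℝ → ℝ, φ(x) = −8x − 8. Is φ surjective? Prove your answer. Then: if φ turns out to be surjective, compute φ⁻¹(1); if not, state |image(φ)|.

-9/8

For any y ∈ ℝ, x = (y + 8)/(−8) satisfies φ(x) = y.
Hence φ is surjective.
Since φ is surjective, we compute φ⁻¹(1) = (1 + 8)/(−8) = −9/8.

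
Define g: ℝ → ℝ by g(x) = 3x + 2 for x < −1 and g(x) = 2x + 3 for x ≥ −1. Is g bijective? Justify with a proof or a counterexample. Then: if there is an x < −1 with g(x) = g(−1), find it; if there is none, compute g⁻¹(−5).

-7/3

Both pieces are strictly increasing (slopes 3 and 2), so each is injective on its own interval.
The left piece maps (−∞, −1) onto (−∞, −1); the right piece maps [−1, ∞) onto [1, ∞).
The images leave a gap (−1 has no preimage), so g is not surjective, hence not bijective.
Because the two images are disjoint, no x < −1 has g(x) = g(−1), so we compute g⁻¹(−5): −5 lies in (−∞, −1), so solve 3x + 2 = −5: x = (−5 − 2)/3 = −7/3.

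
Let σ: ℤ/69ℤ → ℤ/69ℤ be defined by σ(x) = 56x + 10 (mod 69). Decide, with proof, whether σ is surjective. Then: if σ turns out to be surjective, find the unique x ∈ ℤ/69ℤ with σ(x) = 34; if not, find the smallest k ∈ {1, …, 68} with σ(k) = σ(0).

30

By definition, σ is surjective if every y in the codomain equals σ(x) for some x in the domain.
Since gcd(56, 69) = 1, 56 is invertible modulo 69. Euclid's algorithm: 69 = 1·56 + 13, 56 = 4·13 + 4, 13 = 3·4 + 1; back-substituting gives 1 = 53·56 − 43·69, so 56⁻¹ ≡ 53 (mod 69).
Then y ↦ 53(y − 10) is a two-sided inverse to σ, so every y ∈ ℤ/69ℤ has a preimage.
Hence σ is surjective.
Since σ is surjective, we compute σ⁻¹(34): solve 56x + 10 ≡ 34 (mod 69), i.e. 56x ≡ 24 (mod 69).
Multiplying by 56⁻¹ = 53 gives x ≡ 53·24 = 1272 = 18·69 + 30 ≡ 30 (mod 69).
Check: σ(30) = 56·30 + 10 = 1690 = 24·69 + 34 ≡ 34 (mod 69).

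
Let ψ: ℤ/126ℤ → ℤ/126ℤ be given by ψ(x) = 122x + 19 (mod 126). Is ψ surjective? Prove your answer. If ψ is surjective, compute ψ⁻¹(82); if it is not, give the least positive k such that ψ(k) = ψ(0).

Since gcd(122, 126) = 2, we have 122x ≡ 0 (mod 2) for all x, so ψ(x) ≡ 1 (mod 2).
But 0 ≢ 1 (mod 2), so 0 ∈ ℤ/126ℤ has no preimage. Thus ψ is not surjective.
Since ψ is not surjective, we find the least positive k with ψ(k) = ψ(0): this means 122k ≡ 0 (mod 126), i.e. 126 ∣ 122k. Since gcd(122, 126) = 2, dividing through by 2 this holds exactly when 63 ∣ 61k, and as gcd(61, 63) = 1, exactly when 63 ∣ k.
The smallest positive such k is 63.

63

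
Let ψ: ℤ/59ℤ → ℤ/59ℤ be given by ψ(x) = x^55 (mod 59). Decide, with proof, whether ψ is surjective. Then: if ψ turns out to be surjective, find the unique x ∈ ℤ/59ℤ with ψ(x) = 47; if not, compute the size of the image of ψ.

55

Since 59 is prime, the nonzero elements of ℤ/59ℤ form a cyclic group of order 58.
As gcd(55, 58) = 1, raising to the 55th power is a bijection on this group: if x_1^55 ≡ x_2^55 then (x_1x_2^{−1})^55 = 1, and the only element of order dividing gcd(55, 58) = 1 is 1, so x_1 = x_2.
With ψ(0) = 0 this makes ψ injective on all of ℤ/59ℤ, hence bijective (finite equal-size domain and codomain). In particular ψ is surjective.
Since ψ is surjective, we find the preimage of 47. The inverse of x ↦ x^55 on (ℤ/59ℤ)^× is x ↦ x^19, because 55·19 = 1045 = 18·58 + 1 ≡ 1 (mod 58) and x^{58} = 1 for x ≠ 0 (Fermat). So ψ⁻¹(47) = 47^19 mod 59.
Repeated squaring mod 59: 47^1 ≡ 47, 47^2 ≡ 47² = 2209 ≡ 26, 47^4 ≡ 26² = 676 ≡ 27, 47^8 ≡ 27² = 729 ≡ 21, 47^16 ≡ 21² = 441 ≡ 28. Since 19 = 16 + 2 + 1, 47^19 ≡ 28·26·47: 28·26 = 728 ≡ 20, then 20·47 = 940 ≡ 55. So 47^19 ≡ 55 (mod 59).
Hence ψ⁻¹(47) = 55.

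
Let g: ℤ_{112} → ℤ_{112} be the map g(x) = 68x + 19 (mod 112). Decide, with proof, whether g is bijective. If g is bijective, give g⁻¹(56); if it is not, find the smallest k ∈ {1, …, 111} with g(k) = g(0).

28

By definition, g is injective when g(x_1) = g(x_2) forces x_1 = x_2.
We have gcd(68, 112) = 4 > 1. Taking x_1 = 0 and x_2 = 28: g(0) = 19 and g(28) = 68·28 + 19 = 1923 ≡ 19 (mod 112).
So g(0) = g(28) while 0 ≠ 28, thus g is not injective, hence not bijective.
Since g is not bijective, we find the least positive k with g(k) = g(0): this means 68k ≡ 0 (mod 112), i.e. 112 ∣ 68k. Since gcd(68, 112) = 4, dividing through by 4 this holds exactly when 28 ∣ 17k, and as gcd(17, 28) = 1, exactly when 28 ∣ k.
The smallest positive such k is 28.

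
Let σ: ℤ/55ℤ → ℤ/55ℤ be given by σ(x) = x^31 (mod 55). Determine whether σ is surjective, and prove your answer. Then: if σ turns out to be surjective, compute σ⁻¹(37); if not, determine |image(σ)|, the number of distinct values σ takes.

Computing x^31 mod 55 for each x (by repeated squaring, reducing mod 55 at every step), the values σ(0), σ(1), …, σ(54) are: 0, 1, 13, 47, 4, 5, 6, 18, 52, 9, 10, 11, 23, 2, 14, 15, 16, 28, 7, 19, 20, 21, 33, 12, 24, 25, 26, 38, 17, 29, 30, 31, 43, 22, 34, 35, 36, 48, 27, 39, 40, 41, 53, 32, 44, 45, 46, 3, 37, 49, 50, 51, 8, 42, 54.
Every element of ℤ/55ℤ appears exactly once in this list, so σ is a bijection, and in particular surjective.
Since σ is surjective, we read off the preimage of 37 from the same table: σ(48) = 37, so σ⁻¹(37) = 48.

48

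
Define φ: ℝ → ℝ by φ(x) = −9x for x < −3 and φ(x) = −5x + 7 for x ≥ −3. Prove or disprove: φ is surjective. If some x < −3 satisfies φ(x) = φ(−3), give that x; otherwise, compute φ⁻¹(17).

-2

Both pieces are strictly decreasing (slopes −9 and −5), so each is injective on its own interval.
The left piece maps (−∞, −3) onto (27, ∞); the right piece maps [−3, ∞) onto (−∞, 22].
The union (27, ∞) ∪ (−∞, 22] omits the interval between 27 and 22; in particular 27 has no preimage. So φ is not surjective.
Because the two images are disjoint, no x < −3 has φ(x) = φ(−3), so we compute φ⁻¹(17): 17 lies in (−∞, 22], so solve −5x + 7 = 17: x = (17 − 7)/(−5) = −2.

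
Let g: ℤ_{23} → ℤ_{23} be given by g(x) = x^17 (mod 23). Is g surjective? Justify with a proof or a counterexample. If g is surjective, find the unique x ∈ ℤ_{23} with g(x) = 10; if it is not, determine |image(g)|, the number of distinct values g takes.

15

Since 23 is prime, the nonzero elements of ℤ_{23} form a cyclic group of order 22.
As gcd(17, 22) = 1, raising to the 17th power is a bijection on this group: if a^17 ≡ b^17 then (ab^{−1})^17 = 1, and the only element of order dividing gcd(17, 22) = 1 is 1, so a = b.
With g(0) = 0 this makes g injective on all of ℤ_{23}, hence bijective (finite equal-size domain and codomain). In particular g is surjective.
Since g is surjective, we find the preimage of 10. The inverse of x ↦ x^17 on (ℤ_{23})^× is x ↦ x^13, because 17·13 = 221 = 10·22 + 1 ≡ 1 (mod 22) and x^{22} = 1 for x ≠ 0 (Fermat). So g⁻¹(10) = 10^13 mod 23.
Repeated squaring mod 23: 10^1 ≡ 10, 10^2 ≡ 10² = 100 ≡ 8, 10^4 ≡ 8² = 64 ≡ 18, 10^8 ≡ 18² = 324 ≡ 2. Since 13 = 8 + 4 + 1, 10^13 ≡ 2·18·10: 2·18 = 36 ≡ 13, then 13·10 = 130 ≡ 15. So 10^13 ≡ 15 (mod 23).
Hence g⁻¹(10) = 15.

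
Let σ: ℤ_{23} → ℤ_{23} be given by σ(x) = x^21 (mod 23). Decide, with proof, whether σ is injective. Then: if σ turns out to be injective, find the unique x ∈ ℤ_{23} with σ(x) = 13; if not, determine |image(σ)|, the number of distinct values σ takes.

16

Since 23 is prime, the nonzero elements of ℤ_{23} form a cyclic group of order 22.
As gcd(21, 22) = 1, raising to the 21st power is a bijection on this group: if a^21 ≡ b^21 then (ab^{−1})^21 = 1, and the only element of order dividing gcd(21, 22) = 1 is 1, so a = b.
With σ(0) = 0 this makes σ injective on all of ℤ_{23}, hence bijective (finite equal-size domain and codomain). In particular σ is injective.
Since σ is injective, we find the preimage of 13. The inverse of x ↦ x^21 on (ℤ_{23})^× is x ↦ x^21, because 21·21 = 441 = 20·22 + 1 ≡ 1 (mod 22) and x^{22} = 1 for x ≠ 0 (Fermat). So σ⁻¹(13) = 13^21 mod 23.
Repeated squaring mod 23: 13^1 ≡ 13, 13^2 ≡ 13² = 169 ≡ 8, 13^4 ≡ 8² = 64 ≡ 18, 13^8 ≡ 18² = 324 ≡ 2, 13^16 ≡ 2² = 4. Since 21 = 16 + 4 + 1, 13^21 ≡ 4·18·13: 4·18 = 72 ≡ 3, then 3·13 = 39 ≡ 16. So 13^21 ≡ 16 (mod 23).
Hence σ⁻¹(13) = 16.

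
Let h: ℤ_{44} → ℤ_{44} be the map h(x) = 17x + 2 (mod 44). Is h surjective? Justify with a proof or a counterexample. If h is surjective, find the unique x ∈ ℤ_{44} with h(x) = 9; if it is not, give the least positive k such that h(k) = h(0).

Since gcd(17, 44) = 1, 17 is invertible modulo 44. Euclid's algorithm: 44 = 2·17 + 10, 17 = 1·10 + 7, 10 = 1·7 + 3, 7 = 2·3 + 1; back-substituting gives 1 = 13·17 − 5·44, so 17⁻¹ ≡ 13 (mod 44).
For any y ∈ ℤ_{44}, x = 13(y − 2) mod 44 satisfies h(x) = 17·13(y − 2) + 2 ≡ y (since 17·13 ≡ 1 mod 44). So every y has a preimage.
So h is surjective.
Since h is surjective, we compute h⁻¹(9): solve 17x + 2 ≡ 9 (mod 44), i.e. 17x ≡ 7 (mod 44).
Multiplying by 17⁻¹ = 13 gives x ≡ 13·7 = 91 = 2·44 + 3 ≡ 3 (mod 44).
Check: h(3) = 17·3 + 2 = 53 = 1·44 + 9 ≡ 9 (mod 44).

3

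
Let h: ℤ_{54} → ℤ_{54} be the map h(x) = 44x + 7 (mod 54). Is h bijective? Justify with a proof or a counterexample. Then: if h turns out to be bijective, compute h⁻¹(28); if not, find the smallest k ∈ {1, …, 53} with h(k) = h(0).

Recall that h is injective when h(a) = h(b) forces a = b.
We have gcd(44, 54) = 2 > 1. Taking a = 0 and b = 27: h(0) = 7 and h(27) = 44·27 + 7 = 1195 ≡ 7 (mod 54).
So h(0) = h(27) while 0 ≠ 27, therefore h is not injective, hence not bijective.
Since h is not bijective, we find the least positive k with h(k) = h(0): this means 44k ≡ 0 (mod 54), i.e. 54 ∣ 44k. Since gcd(44, 54) = 2, dividing through by 2 this holds exactly when 27 ∣ 22k, and as gcd(22, 27) = 1, exactly when 27 ∣ k.
The smallest positive such k is 27.

27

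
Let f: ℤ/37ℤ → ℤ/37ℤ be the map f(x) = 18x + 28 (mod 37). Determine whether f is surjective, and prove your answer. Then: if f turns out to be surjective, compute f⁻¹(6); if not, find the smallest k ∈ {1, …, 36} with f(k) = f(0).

7

Since gcd(18, 37) = 1, 18 is invertible modulo 37. Euclid's algorithm: 37 = 2·18 + 1; back-substituting gives 1 = 35·18 − 17·37, so 18⁻¹ ≡ 35 (mod 37).
Then y ↦ 35(y − 28) is a two-sided inverse to f, so every y ∈ ℤ/37ℤ has a preimage.
So f is surjective.
Since f is surjective, we find f⁻¹(6): we need 18x ≡ 6 − 28 ≡ 15 (mod 37). Using 18⁻¹ = 35: x ≡ 35·15 = 525 = 14·37 + 7, so x = 7.
Check: f(7) = 18·7 + 28 = 154 = 4·37 + 6 ≡ 6 (mod 37).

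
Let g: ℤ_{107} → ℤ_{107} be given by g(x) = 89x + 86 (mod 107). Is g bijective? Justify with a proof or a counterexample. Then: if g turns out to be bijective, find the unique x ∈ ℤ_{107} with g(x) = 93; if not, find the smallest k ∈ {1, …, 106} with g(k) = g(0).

65

Suppose g(a) = g(b) in ℤ_{107}. Then 89a + 86 ≡ 89b + 86 (mod 107), so 89(a − b) ≡ 0 (mod 107).
Since gcd(89, 107) = 1, 89 is invertible modulo 107, thus a − b ≡ 0 (mod 107), i.e. a = b.
We now compute 89⁻¹ mod 107 explicitly. Euclid's algorithm: 107 = 1·89 + 18, 89 = 4·18 + 17, 18 = 1·17 + 1; back-substituting gives 1 = 101·89 − 84·107, so 89⁻¹ ≡ 101 (mod 107).
Then y ↦ 101(y − 86) is a two-sided inverse to g, so every y ∈ ℤ_{107} has a preimage.
So g is bijective.
Since g is bijective, we compute g⁻¹(93): solve 89x + 86 ≡ 93 (mod 107), i.e. 89x ≡ 7 (mod 107).
Multiplying by 89⁻¹ = 101 gives x ≡ 101·7 = 707 = 6·107 + 65 ≡ 65 (mod 107).
Check: g(65) = 89·65 + 86 = 5871 = 54·107 + 93 ≡ 93 (mod 107).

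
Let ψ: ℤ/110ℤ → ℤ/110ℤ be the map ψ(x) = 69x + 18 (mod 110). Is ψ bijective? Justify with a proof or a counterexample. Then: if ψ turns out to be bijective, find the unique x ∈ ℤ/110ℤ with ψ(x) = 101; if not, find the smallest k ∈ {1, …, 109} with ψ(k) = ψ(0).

Suppose ψ(u) = ψ(v) in ℤ/110ℤ. Then 69u + 18 ≡ 69v + 18 (mod 110), therefore 69(u − v) ≡ 0 (mod 110).
Since gcd(69, 110) = 1, 69 is invertible modulo 110, so u − v ≡ 0 (mod 110), i.e. u = v.
We now compute 69⁻¹ mod 110 explicitly. Euclid's algorithm: 110 = 1·69 + 41, 69 = 1·41 + 28, 41 = 1·28 + 13, 28 = 2·13 + 2, 13 = 6·2 + 1; back-substituting gives 1 = 59·69 − 37·110, so 69⁻¹ ≡ 59 (mod 110).
Then y ↦ 59(y − 18) is a two-sided inverse to ψ, so every y ∈ ℤ/110ℤ has a preimage.
Therefore ψ is bijective.
Since ψ is bijective, we find ψ⁻¹(101): we need 69x ≡ 101 − 18 ≡ 83 (mod 110). Using 69⁻¹ = 59: x ≡ 59·83 = 4897 = 44·110 + 57, so x = 57.
Check: ψ(57) = 69·57 + 18 = 3951 = 35·110 + 101 ≡ 101 (mod 110).

57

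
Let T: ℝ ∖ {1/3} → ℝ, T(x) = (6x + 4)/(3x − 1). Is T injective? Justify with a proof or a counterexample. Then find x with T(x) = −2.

Suppose T(a) = T(b). Cross-multiplying: (6a + 4)(3b − 1) = (6b + 4)(3a − 1).
Expanding both sides and cancelling the symmetric terms leaves −18·(a − b) = 0. Since −18 ≠ 0, a = b. Therefore T is injective.
Solving T(x) = −2: cross-multiplying gives 6x + 4 = −2(3x − 1), which rearranges to 12x = −2, so x = −1/6.

-1/6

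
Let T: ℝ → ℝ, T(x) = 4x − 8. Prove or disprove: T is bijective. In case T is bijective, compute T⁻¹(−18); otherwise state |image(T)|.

-5/2

Suppose T(x_1) = T(x_2). Then 4x_1 − 8 = 4x_2 − 8, thus 4x_1 = 4x_2, thus x_1 = x_2.
For any y ∈ ℝ, x = (y + 8)/4 satisfies T(x) = y.
So T is bijective.
Since T is bijective, we compute T⁻¹(−18) = (−18 + 8)/4 = −5/2.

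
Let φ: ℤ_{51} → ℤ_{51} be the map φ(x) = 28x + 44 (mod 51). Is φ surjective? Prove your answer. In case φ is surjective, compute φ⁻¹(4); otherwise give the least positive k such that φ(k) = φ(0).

Recall that surjectivity means every element of the codomain has a preimage under φ.
Since gcd(28, 51) = 1, 28 is invertible modulo 51. Euclid's algorithm: 51 = 1·28 + 23, 28 = 1·23 + 5, 23 = 4·5 + 3, 5 = 1·3 + 2, 3 = 1·2 + 1; back-substituting gives 1 = 31·28 − 17·51, so 28⁻¹ ≡ 31 (mod 51).
Then y ↦ 31(y − 44) is a two-sided inverse to φ, so every y ∈ ℤ_{51} has a preimage.
So φ is surjective.
Since φ is surjective, we find φ⁻¹(4): we need 28x ≡ 4 − 44 ≡ 11 (mod 51). Using 28⁻¹ = 31: x ≡ 31·11 = 341 = 6·51 + 35, so x = 35.
Check: φ(35) = 28·35 + 44 = 1024 = 20·51 + 4 ≡ 4 (mod 51).

35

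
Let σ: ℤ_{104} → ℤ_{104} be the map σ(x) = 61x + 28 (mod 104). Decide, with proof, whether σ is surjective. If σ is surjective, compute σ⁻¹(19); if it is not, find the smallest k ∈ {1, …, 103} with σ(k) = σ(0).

51

By definition, σ is surjective if every y in the codomain equals σ(x) for some x in the domain.
Since gcd(61, 104) = 1, 61 is invertible modulo 104. Euclid's algorithm: 104 = 1·61 + 43, 61 = 1·43 + 18, 43 = 2·18 + 7, 18 = 2·7 + 4, 7 = 1·4 + 3, 4 = 1·3 + 1; back-substituting gives 1 = 29·61 − 17·104, so 61⁻¹ ≡ 29 (mod 104).
For any y ∈ ℤ_{104}, x = 29(y − 28) mod 104 satisfies σ(x) = 61·29(y − 28) + 28 ≡ y (since 61·29 ≡ 1 mod 104). So every y has a preimage.
Hence σ is surjective.
Since σ is surjective, we compute σ⁻¹(19): solve 61x + 28 ≡ 19 (mod 104), i.e. 61x ≡ 95 (mod 104).
Multiplying by 61⁻¹ = 29 gives x ≡ 29·95 = 2755 = 26·104 + 51 ≡ 51 (mod 104).
Check: σ(51) = 61·51 + 28 = 3139 = 30·104 + 19 ≡ 19 (mod 104).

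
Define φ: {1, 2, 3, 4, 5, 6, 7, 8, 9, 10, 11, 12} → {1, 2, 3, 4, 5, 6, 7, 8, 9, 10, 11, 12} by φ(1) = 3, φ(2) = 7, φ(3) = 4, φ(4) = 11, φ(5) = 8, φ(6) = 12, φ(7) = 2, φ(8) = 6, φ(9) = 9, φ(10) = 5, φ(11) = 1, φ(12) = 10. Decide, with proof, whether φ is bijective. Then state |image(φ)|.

The values 3, 7, 4, 11, 8, 12, 2, 6, 9, 5, 1, 10 are a permutation of {1, 2, 3, 4, 5, 6, 7, 8, 9, 10, 11, 12}: each element appears exactly once.
So φ is injective and surjective, hence bijective.
The image of φ is {1, 2, 3, 4, 5, 6, 7, 8, 9, 10, 11, 12}, which has 12 elements.

12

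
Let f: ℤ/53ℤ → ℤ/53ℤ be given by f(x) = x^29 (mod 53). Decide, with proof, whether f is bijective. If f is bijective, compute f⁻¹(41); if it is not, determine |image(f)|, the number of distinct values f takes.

Since 53 is prime, the nonzero elements of ℤ/53ℤ form a cyclic group of order 52.
As gcd(29, 52) = 1, raising to the 29th power is a bijection on this group: if u^29 ≡ v^29 then (uv^{−1})^29 = 1, and the only element of order dividing gcd(29, 52) = 1 is 1, so u = v.
With f(0) = 0 this makes f injective on all of ℤ/53ℤ, hence bijective (finite equal-size domain and codomain). In particular f is bijective.
Since f is bijective, we find the preimage of 41. The inverse of x ↦ x^29 on (ℤ/53ℤ)^× is x ↦ x^9, because 29·9 = 261 = 5·52 + 1 ≡ 1 (mod 52) and x^{52} = 1 for x ≠ 0 (Fermat). So f⁻¹(41) = 41^9 mod 53.
Repeated squaring mod 53: 41^1 ≡ 41, 41^2 ≡ 41² = 1681 ≡ 38, 41^4 ≡ 38² = 1444 ≡ 13, 41^8 ≡ 13² = 169 ≡ 10. Since 9 = 8 + 1, 41^9 ≡ 10·41: 10·41 = 410 ≡ 39. So 41^9 ≡ 39 (mod 53).
Hence f⁻¹(41) = 39.

39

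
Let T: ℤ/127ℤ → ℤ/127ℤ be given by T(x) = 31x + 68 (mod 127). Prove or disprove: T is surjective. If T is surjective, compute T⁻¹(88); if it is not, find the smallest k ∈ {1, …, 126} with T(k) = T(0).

58

Recall that T is surjective if every y in the codomain equals T(x) for some x in the domain.
Since gcd(31, 127) = 1, 31 is invertible modulo 127. Euclid's algorithm: 127 = 4·31 + 3, 31 = 10·3 + 1; back-substituting gives 1 = 41·31 − 10·127, so 31⁻¹ ≡ 41 (mod 127).
Then y ↦ 41(y − 68) is a two-sided inverse to T, so every y ∈ ℤ/127ℤ has a preimage.
Hence T is surjective.
Since T is surjective, we compute T⁻¹(88): solve 31x + 68 ≡ 88 (mod 127), i.e. 31x ≡ 20 (mod 127).
Multiplying by 31⁻¹ = 41 gives x ≡ 41·20 = 820 = 6·127 + 58 ≡ 58 (mod 127).
Check: T(58) = 31·58 + 68 = 1866 = 14·127 + 88 ≡ 88 (mod 127).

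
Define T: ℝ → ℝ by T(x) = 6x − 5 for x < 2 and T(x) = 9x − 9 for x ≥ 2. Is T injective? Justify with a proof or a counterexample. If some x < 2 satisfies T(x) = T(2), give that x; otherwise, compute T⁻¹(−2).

Both pieces are strictly increasing (slopes 6 and 9), so each is injective on its own interval.
The left piece maps (−∞, 2) onto (−∞, 7); the right piece maps [2, ∞) onto [9, ∞).
These images are disjoint, so no value is attained by both pieces. Thus T is injective.
Because the two images are disjoint, no x < 2 has T(x) = T(2), so we compute T⁻¹(−2): −2 lies in (−∞, 7), so solve 6x − 5 = −2: x = (−2 + 5)/6 = 1/2.

1/2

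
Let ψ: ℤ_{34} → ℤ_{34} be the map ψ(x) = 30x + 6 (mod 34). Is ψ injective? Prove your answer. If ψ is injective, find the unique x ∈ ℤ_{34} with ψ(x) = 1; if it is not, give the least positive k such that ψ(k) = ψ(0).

17

Recall that injectivity means: for all u, v in the domain, ψ(u) = ψ(v) implies u = v.
We have gcd(30, 34) = 2 > 1. Taking u = 0 and v = 17: ψ(0) = 6 and ψ(17) = 30·17 + 6 = 516 ≡ 6 (mod 34).
So ψ(0) = ψ(17) while 0 ≠ 17, thus ψ is not injective.
Since ψ is not injective, we find the least positive k with ψ(k) = ψ(0): this means 30k ≡ 0 (mod 34), i.e. 34 ∣ 30k. Since gcd(30, 34) = 2, dividing through by 2 this holds exactly when 17 ∣ 15k, and as gcd(15, 17) = 1, exactly when 17 ∣ k.
The smallest positive such k is 17.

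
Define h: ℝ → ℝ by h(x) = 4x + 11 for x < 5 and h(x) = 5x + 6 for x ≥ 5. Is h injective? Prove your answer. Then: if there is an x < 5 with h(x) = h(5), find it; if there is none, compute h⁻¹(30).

19/4

Both pieces are strictly increasing (slopes 4 and 5), so each is injective on its own interval.
The left piece maps (−∞, 5) onto (−∞, 31); the right piece maps [5, ∞) onto [31, ∞).
These images are disjoint, so no value is attained by both pieces. Thus h is injective.
Because the two images are disjoint, no x < 5 has h(x) = h(5), so we compute h⁻¹(30): 30 lies in (−∞, 31), so solve 4x + 11 = 30: x = (30 − 11)/4 = 19/4.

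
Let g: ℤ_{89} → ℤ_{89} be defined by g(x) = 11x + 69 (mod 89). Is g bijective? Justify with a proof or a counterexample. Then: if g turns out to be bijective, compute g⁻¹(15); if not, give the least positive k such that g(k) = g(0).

Suppose g(u) = g(v) in ℤ_{89}. Then 11u + 69 ≡ 11v + 69 (mod 89), thus 11(u − v) ≡ 0 (mod 89).
Since gcd(11, 89) = 1, 11 is invertible modulo 89, therefore u − v ≡ 0 (mod 89), i.e. u = v.
We now compute 11⁻¹ mod 89 explicitly. Euclid's algorithm: 89 = 8·11 + 1; back-substituting gives 1 = 81·11 − 10·89, so 11⁻¹ ≡ 81 (mod 89).
Then y ↦ 81(y − 69) is a two-sided inverse to g, so every y ∈ ℤ_{89} has a preimage.
Therefore g is bijective.
Since g is bijective, we find g⁻¹(15): we need 11x ≡ 15 − 69 ≡ 35 (mod 89). Using 11⁻¹ = 81: x ≡ 81·35 = 2835 = 31·89 + 76, so x = 76.
Check: g(76) = 11·76 + 69 = 905 = 10·89 + 15 ≡ 15 (mod 89).

76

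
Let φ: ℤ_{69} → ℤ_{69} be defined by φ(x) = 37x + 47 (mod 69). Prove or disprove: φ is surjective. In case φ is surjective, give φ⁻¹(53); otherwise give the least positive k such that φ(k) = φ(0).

30

Since gcd(37, 69) = 1, 37 is invertible modulo 69. Euclid's algorithm: 69 = 1·37 + 32, 37 = 1·32 + 5, 32 = 6·5 + 2, 5 = 2·2 + 1; back-substituting gives 1 = 28·37 − 15·69, so 37⁻¹ ≡ 28 (mod 69).
For any y ∈ ℤ_{69}, x = 28(y − 47) mod 69 satisfies φ(x) = 37·28(y − 47) + 47 ≡ y (since 37·28 ≡ 1 mod 69). So every y has a preimage.
Therefore φ is surjective.
Since φ is surjective, we compute φ⁻¹(53): solve 37x + 47 ≡ 53 (mod 69), i.e. 37x ≡ 6 (mod 69).
Multiplying by 37⁻¹ = 28 gives x ≡ 28·6 = 168 = 2·69 + 30 ≡ 30 (mod 69).
Check: φ(30) = 37·30 + 47 = 1157 = 16·69 + 53 ≡ 53 (mod 69).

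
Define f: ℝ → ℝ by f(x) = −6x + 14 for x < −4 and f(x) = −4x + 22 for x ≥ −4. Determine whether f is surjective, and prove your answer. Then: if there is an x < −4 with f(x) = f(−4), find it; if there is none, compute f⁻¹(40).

Both pieces are strictly decreasing (slopes −6 and −4), so each is injective on its own interval.
The left piece maps (−∞, −4) onto (38, ∞); the right piece maps [−4, ∞) onto (−∞, 38].
These images together cover ℝ, so f is surjective.
Because the two images are disjoint, no x < −4 has f(x) = f(−4), so we compute f⁻¹(40): 40 lies in (38, ∞), so solve −6x + 14 = 40: x = (40 − 14)/(−6) = −13/3.

-13/3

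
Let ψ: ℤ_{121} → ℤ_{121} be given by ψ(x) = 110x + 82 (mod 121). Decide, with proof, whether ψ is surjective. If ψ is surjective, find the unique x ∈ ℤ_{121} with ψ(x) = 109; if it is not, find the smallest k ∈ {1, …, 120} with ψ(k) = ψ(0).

Recall that surjectivity means every element of the codomain has a preimage under ψ.
Since gcd(110, 121) = 11, we have 110x ≡ 0 (mod 11) for all x, so ψ(x) ≡ 5 (mod 11).
But 0 ≢ 5 (mod 11), so 0 ∈ ℤ_{121} has no preimage. Therefore ψ is not surjective.
Since ψ is not surjective, we find the least positive k with ψ(k) = ψ(0): this means 110k ≡ 0 (mod 121), i.e. 121 ∣ 110k. Since gcd(110, 121) = 11, dividing through by 11 this holds exactly when 11 ∣ 10k, and as gcd(10, 11) = 1, exactly when 11 ∣ k.
The smallest positive such k is 11.

11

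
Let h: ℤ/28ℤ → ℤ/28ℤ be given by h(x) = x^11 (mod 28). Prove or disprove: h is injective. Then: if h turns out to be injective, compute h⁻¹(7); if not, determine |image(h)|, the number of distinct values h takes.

21

h(0) = 0^11 = 0.
h(14): Repeated squaring mod 28: 14^1 ≡ 14, 14^2 ≡ 14² = 196 ≡ 0, 14^4 ≡ 0² = 0, 14^8 ≡ 0² = 0. Since 11 = 8 + 2 + 1, 14^11 ≡ 0·0·14: 0·0 = 0, then 0·14 = 0. So 14^11 ≡ 0 (mod 28).
So h(0) = h(14) = 0 while 0 ≠ 14, hence h is not injective.
Since h is not injective, we determine |image(h)|. Computing x^11 mod 28 for each x (by repeated squaring, reducing mod 28 at every step), the values h(0), h(1), …, h(27) are: 0, 1, 4, 19, 16, 17, 20, 7, 8, 25, 12, 23, 24, 13, 0, 15, 4, 5, 16, 3, 20, 21, 8, 11, 12, 9, 24, 27.
The distinct values are {0, 1, 3, 4, 5, 7, 8, 9, 11, 12, 13, 15, 16, 17, 19, 20, 21, 23, 24, 25, 27}; there are 21 of them.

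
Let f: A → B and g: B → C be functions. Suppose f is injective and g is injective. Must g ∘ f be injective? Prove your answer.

injective

Suppose (g ∘ f)(u) = (g ∘ f)(v), i.e. g(f(u)) = g(f(v)).
Since g is injective, f(u) = f(v). Since f is injective, u = v. Hence g ∘ f is injective.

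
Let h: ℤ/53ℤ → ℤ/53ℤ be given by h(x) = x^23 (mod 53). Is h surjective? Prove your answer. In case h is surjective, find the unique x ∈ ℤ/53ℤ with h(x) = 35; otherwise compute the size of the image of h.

33

Since 53 is prime, the nonzero elements of ℤ/53ℤ form a cyclic group of order 52.
As gcd(23, 52) = 1, raising to the 23rd power is a bijection on this group: if s^23 ≡ t^23 then (st^{−1})^23 = 1, and the only element of order dividing gcd(23, 52) = 1 is 1, so s = t.
With h(0) = 0 this makes h injective on all of ℤ/53ℤ, hence bijective (finite equal-size domain and codomain). In particular h is surjective.
Since h is surjective, we find the preimage of 35. The inverse of x ↦ x^23 on (ℤ/53ℤ)^× is x ↦ x^43, because 23·43 = 989 = 19·52 + 1 ≡ 1 (mod 52) and x^{52} = 1 for x ≠ 0 (Fermat). So h⁻¹(35) = 35^43 mod 53.
Repeated squaring mod 53: 35^1 ≡ 35, 35^2 ≡ 35² = 1225 ≡ 6, 35^4 ≡ 6² = 36, 35^8 ≡ 36² = 1296 ≡ 24, 35^16 ≡ 24² = 576 ≡ 46, 35^32 ≡ 46² = 2116 ≡ 49. Since 43 = 32 + 8 + 2 + 1, 35^43 ≡ 49·24·6·35: 49·24 = 1176 ≡ 10, then 10·6 = 60 ≡ 7, then 7·35 = 245 ≡ 33. So 35^43 ≡ 33 (mod 53).
Hence h⁻¹(35) = 33.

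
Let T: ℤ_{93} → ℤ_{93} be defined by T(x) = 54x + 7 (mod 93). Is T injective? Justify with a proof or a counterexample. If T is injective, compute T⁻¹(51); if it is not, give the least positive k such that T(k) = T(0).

31

Recall: T is injective if T(x_1) = T(x_2) implies x_1 = x_2.
We have gcd(54, 93) = 3 > 1. Taking x_1 = 0 and x_2 = 31: T(0) = 7 and T(31) = 54·31 + 7 = 1681 ≡ 7 (mod 93).
So T(0) = T(31) while 0 ≠ 31, therefore T is not injective.
Since T is not injective, we find the least positive k with T(k) = T(0): this means 54k ≡ 0 (mod 93), i.e. 93 ∣ 54k. Since gcd(54, 93) = 3, dividing through by 3 this holds exactly when 31 ∣ 18k, and as gcd(18, 31) = 1, exactly when 31 ∣ k.
The smallest positive such k is 31.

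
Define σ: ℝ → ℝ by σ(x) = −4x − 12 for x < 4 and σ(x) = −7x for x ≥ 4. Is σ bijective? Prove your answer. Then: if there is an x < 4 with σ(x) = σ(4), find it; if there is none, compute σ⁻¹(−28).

Both pieces are strictly decreasing (slopes −4 and −7), so each is injective on its own interval.
The left piece maps (−∞, 4) onto (−28, ∞); the right piece maps [4, ∞) onto (−∞, −28].
Since −28 = −28, the images partition ℝ: σ is injective and surjective, hence bijective.
Because the two images are disjoint, no x < 4 has σ(x) = σ(4), so we compute σ⁻¹(−28): −28 lies in (−∞, −28], so solve −7x = −28: x = (−28 − 0)/(−7) = 4.

4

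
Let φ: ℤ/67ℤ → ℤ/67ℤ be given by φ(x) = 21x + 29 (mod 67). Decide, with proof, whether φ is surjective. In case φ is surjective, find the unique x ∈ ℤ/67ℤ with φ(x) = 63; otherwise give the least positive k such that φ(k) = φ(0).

Since gcd(21, 67) = 1, 21 is invertible modulo 67. Euclid's algorithm: 67 = 3·21 + 4, 21 = 5·4 + 1; back-substituting gives 1 = 16·21 − 5·67, so 21⁻¹ ≡ 16 (mod 67).
For any y ∈ ℤ/67ℤ, x = 16(y − 29) mod 67 satisfies φ(x) = 21·16(y − 29) + 29 ≡ y (since 21·16 ≡ 1 mod 67). So every y has a preimage.
Thus φ is surjective.
Since φ is surjective, we find φ⁻¹(63): we need 21x ≡ 63 − 29 ≡ 34 (mod 67). Using 21⁻¹ = 16: x ≡ 16·34 = 544 = 8·67 + 8, so x = 8.
Check: φ(8) = 21·8 + 29 = 197 = 2·67 + 63 ≡ 63 (mod 67).

8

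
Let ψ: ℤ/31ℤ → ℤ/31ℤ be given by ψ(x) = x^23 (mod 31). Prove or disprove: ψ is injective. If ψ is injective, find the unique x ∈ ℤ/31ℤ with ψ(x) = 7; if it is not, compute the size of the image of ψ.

18

Since 31 is prime, the nonzero elements of ℤ/31ℤ form a cyclic group of order 30.
As gcd(23, 30) = 1, raising to the 23rd power is a bijection on this group: if a^23 ≡ b^23 then (ab^{−1})^23 = 1, and the only element of order dividing gcd(23, 30) = 1 is 1, so a = b.
With ψ(0) = 0 this makes ψ injective on all of ℤ/31ℤ, hence bijective (finite equal-size domain and codomain). In particular ψ is injective.
Since ψ is injective, we find the preimage of 7. The inverse of x ↦ x^23 on (ℤ/31ℤ)^× is x ↦ x^17, because 23·17 = 391 = 13·30 + 1 ≡ 1 (mod 30) and x^{30} = 1 for x ≠ 0 (Fermat). So ψ⁻¹(7) = 7^17 mod 31.
Repeated squaring mod 31: 7^1 ≡ 7, 7^2 ≡ 7² = 49 ≡ 18, 7^4 ≡ 18² = 324 ≡ 14, 7^8 ≡ 14² = 196 ≡ 10, 7^16 ≡ 10² = 100 ≡ 7. Since 17 = 16 + 1, 7^17 ≡ 7·7: 7·7 = 49 ≡ 18. So 7^17 ≡ 18 (mod 31).
Hence ψ⁻¹(7) = 18.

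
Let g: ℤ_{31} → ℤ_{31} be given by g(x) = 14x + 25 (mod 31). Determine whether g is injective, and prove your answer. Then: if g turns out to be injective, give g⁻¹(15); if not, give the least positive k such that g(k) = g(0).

If g(a) = g(b), then 14a ≡ 14b (mod 31). Because gcd(14, 31) = 1, we may cancel 14 to get a ≡ b (mod 31).
So g is injective.
We now compute 14⁻¹ mod 31 explicitly. Euclid's algorithm: 31 = 2·14 + 3, 14 = 4·3 + 2, 3 = 1·2 + 1; back-substituting gives 1 = 20·14 − 9·31, so 14⁻¹ ≡ 20 (mod 31).
Since g is injective, we compute g⁻¹(15): solve 14x + 25 ≡ 15 (mod 31), i.e. 14x ≡ 21 (mod 31).
Multiplying by 14⁻¹ = 20 gives x ≡ 20·21 = 420 = 13·31 + 17 ≡ 17 (mod 31).
Check: g(17) = 14·17 + 25 = 263 = 8·31 + 15 ≡ 15 (mod 31).

17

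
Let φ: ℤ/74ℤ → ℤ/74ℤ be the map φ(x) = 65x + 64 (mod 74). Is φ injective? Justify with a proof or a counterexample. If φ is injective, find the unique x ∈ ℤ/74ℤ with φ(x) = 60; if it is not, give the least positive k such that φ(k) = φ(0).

58

Recall that injectivity means: for all x_1, x_2 in the domain, φ(x_1) = φ(x_2) implies x_1 = x_2.
If φ(x_1) = φ(x_2), then 65x_1 ≡ 65x_2 (mod 74). Because gcd(65, 74) = 1, we may cancel 65 to get x_1 ≡ x_2 (mod 74).
Thus φ is injective.
We now compute 65⁻¹ mod 74 explicitly. Euclid's algorithm: 74 = 1·65 + 9, 65 = 7·9 + 2, 9 = 4·2 + 1; back-substituting gives 1 = 41·65 − 36·74, so 65⁻¹ ≡ 41 (mod 74).
Since φ is injective, we compute φ⁻¹(60): solve 65x + 64 ≡ 60 (mod 74), i.e. 65x ≡ 70 (mod 74).
Multiplying by 65⁻¹ = 41 gives x ≡ 41·70 = 2870 = 38·74 + 58 ≡ 58 (mod 74).
Check: φ(58) = 65·58 + 64 = 3834 = 51·74 + 60 ≡ 60 (mod 74).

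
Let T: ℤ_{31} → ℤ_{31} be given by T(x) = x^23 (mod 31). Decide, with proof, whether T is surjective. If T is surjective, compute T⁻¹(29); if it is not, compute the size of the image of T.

Since 31 is prime, the nonzero elements of ℤ_{31} form a cyclic group of order 30.
As gcd(23, 30) = 1, raising to the 23rd power is a bijection on this group: if a^23 ≡ b^23 then (ab^{−1})^23 = 1, and the only element of order dividing gcd(23, 30) = 1 is 1, so a = b.
With T(0) = 0 this makes T injective on all of ℤ_{31}, hence bijective (finite equal-size domain and codomain). In particular T is surjective.
Since T is surjective, we find the preimage of 29. The inverse of x ↦ x^23 on (ℤ_{31})^× is x ↦ x^17, because 23·17 = 391 = 13·30 + 1 ≡ 1 (mod 30) and x^{30} = 1 for x ≠ 0 (Fermat). So T⁻¹(29) = 29^17 mod 31.
Repeated squaring mod 31: 29^1 ≡ 29, 29^2 ≡ 29² = 841 ≡ 4, 29^4 ≡ 4² = 16, 29^8 ≡ 16² = 256 ≡ 8, 29^16 ≡ 8² = 64 ≡ 2. Since 17 = 16 + 1, 29^17 ≡ 2·29: 2·29 = 58 ≡ 27. So 29^17 ≡ 27 (mod 31).
Hence T⁻¹(29) = 27.

27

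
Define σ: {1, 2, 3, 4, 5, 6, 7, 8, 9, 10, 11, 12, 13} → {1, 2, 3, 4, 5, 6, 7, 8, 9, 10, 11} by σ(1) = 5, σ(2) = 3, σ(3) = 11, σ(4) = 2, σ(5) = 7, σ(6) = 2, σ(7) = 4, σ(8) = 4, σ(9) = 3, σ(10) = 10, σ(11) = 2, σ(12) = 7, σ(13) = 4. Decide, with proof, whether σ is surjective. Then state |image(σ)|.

No element maps to 1, so σ is not surjective.
The image of σ is {2, 3, 4, 5, 7, 10, 11}, which has 7 elements.

7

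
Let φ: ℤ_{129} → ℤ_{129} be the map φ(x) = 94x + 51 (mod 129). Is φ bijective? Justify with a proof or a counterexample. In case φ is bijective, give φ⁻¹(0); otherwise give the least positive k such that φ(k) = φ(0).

Recall that injectivity means: for all a, b in the domain, φ(a) = φ(b) implies a = b.
If φ(a) = φ(b), then 94a ≡ 94b (mod 129). Because gcd(94, 129) = 1, we may cancel 94 to get a ≡ b (mod 129).
We now compute 94⁻¹ mod 129 explicitly. Euclid's algorithm: 129 = 1·94 + 35, 94 = 2·35 + 24, 35 = 1·24 + 11, 24 = 2·11 + 2, 11 = 5·2 + 1; back-substituting gives 1 = 70·94 − 51·129, so 94⁻¹ ≡ 70 (mod 129).
Then y ↦ 70(y − 51) is a two-sided inverse to φ, so every y ∈ ℤ_{129} has a preimage.
Hence φ is bijective.
Since φ is bijective, we find φ⁻¹(0): we need 94x ≡ 0 − 51 ≡ 78 (mod 129). Using 94⁻¹ = 70: x ≡ 70·78 = 5460 = 42·129 + 42, so x = 42.
Check: φ(42) = 94·42 + 51 = 3999 = 31·129 + 0 ≡ 0 (mod 129).

42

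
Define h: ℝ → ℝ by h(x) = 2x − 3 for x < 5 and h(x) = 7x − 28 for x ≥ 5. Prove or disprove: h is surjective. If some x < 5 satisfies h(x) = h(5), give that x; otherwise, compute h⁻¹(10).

38/7

Both pieces are strictly increasing (slopes 2 and 7), so each is injective on its own interval.
The left piece maps (−∞, 5) onto (−∞, 7); the right piece maps [5, ∞) onto [7, ∞).
These images together cover ℝ, so h is surjective.
Because the two images are disjoint, no x < 5 has h(x) = h(5), so we compute h⁻¹(10): 10 lies in [7, ∞), so solve 7x − 28 = 10: x = (10 + 28)/7 = 38/7.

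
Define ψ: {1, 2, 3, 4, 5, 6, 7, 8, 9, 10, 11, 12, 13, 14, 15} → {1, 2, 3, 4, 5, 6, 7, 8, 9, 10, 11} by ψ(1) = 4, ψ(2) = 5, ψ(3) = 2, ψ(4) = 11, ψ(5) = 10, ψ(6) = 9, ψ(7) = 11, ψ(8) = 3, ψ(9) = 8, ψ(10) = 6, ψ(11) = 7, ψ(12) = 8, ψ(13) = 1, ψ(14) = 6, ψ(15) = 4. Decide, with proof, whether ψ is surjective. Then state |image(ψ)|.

11

Every element of the codomain has a preimage: 1 = ψ(13), 2 = ψ(3), 3 = ψ(8), 4 = ψ(1), 5 = ψ(2), 6 = ψ(10), 7 = ψ(11), 8 = ψ(9), 9 = ψ(6), 10 = ψ(5), 11 = ψ(4).
So ψ is surjective.
The image of ψ is {1, 2, 3, 4, 5, 6, 7, 8, 9, 10, 11}, which has 11 elements.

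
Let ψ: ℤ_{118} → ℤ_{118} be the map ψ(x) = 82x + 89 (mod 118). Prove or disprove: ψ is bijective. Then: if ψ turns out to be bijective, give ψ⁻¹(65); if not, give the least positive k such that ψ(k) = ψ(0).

Recall that ψ is injective when ψ(s) = ψ(t) forces s = t.
We have gcd(82, 118) = 2 > 1. Taking s = 0 and t = 59: ψ(0) = 89 and ψ(59) = 82·59 + 89 = 4927 ≡ 89 (mod 118).
So ψ(0) = ψ(59) while 0 ≠ 59, so ψ is not injective, hence not bijective.
Since ψ is not bijective, we find the least positive k with ψ(k) = ψ(0): this means 82k ≡ 0 (mod 118), i.e. 118 ∣ 82k. Since gcd(82, 118) = 2, dividing through by 2 this holds exactly when 59 ∣ 41k, and as gcd(41, 59) = 1, exactly when 59 ∣ k.
The smallest positive such k is 59.

59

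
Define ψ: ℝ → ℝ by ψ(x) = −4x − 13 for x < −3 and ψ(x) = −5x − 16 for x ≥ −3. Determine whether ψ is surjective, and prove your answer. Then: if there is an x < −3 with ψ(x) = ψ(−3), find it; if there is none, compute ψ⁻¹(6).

Both pieces are strictly decreasing (slopes −4 and −5), so each is injective on its own interval.
The left piece maps (−∞, −3) onto (−1, ∞); the right piece maps [−3, ∞) onto (−∞, −1].
These images together cover ℝ, so ψ is surjective.
Because the two images are disjoint, no x < −3 has ψ(x) = ψ(−3), so we compute ψ⁻¹(6): 6 lies in (−1, ∞), so solve −4x − 13 = 6: x = (6 + 13)/(−4) = −19/4.

-19/4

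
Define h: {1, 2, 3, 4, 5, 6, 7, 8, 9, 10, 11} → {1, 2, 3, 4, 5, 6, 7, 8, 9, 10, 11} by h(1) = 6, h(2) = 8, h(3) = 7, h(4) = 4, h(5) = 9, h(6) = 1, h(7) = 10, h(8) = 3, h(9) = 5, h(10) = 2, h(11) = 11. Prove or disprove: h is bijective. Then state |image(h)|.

11

The values 6, 8, 7, 4, 9, 1, 10, 3, 5, 2, 11 are a permutation of {1, 2, 3, 4, 5, 6, 7, 8, 9, 10, 11}: each element appears exactly once.
So h is injective and surjective, hence bijective.
The image of h is {1, 2, 3, 4, 5, 6, 7, 8, 9, 10, 11}, which has 11 elements.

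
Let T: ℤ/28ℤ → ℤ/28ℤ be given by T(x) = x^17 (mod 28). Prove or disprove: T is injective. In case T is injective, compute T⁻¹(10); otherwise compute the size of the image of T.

T(0) = 0^17 = 0.
T(14): Repeated squaring mod 28: 14^1 ≡ 14, 14^2 ≡ 14² = 196 ≡ 0, 14^4 ≡ 0² = 0, 14^8 ≡ 0² = 0, 14^16 ≡ 0² = 0. Since 17 = 16 + 1, 14^17 ≡ 0·14: 0·14 = 0. So 14^17 ≡ 0 (mod 28).
So T(0) = T(14) = 0 while 0 ≠ 14, hence T is not injective.
Since T is not injective, we determine |image(T)|. Computing x^17 mod 28 for each x (by repeated squaring, reducing mod 28 at every step), the values T(0), T(1), …, T(27) are: 0, 1, 4, 19, 16, 17, 20, 7, 8, 25, 12, 23, 24, 13, 0, 15, 4, 5, 16, 3, 20, 21, 8, 11, 12, 9, 24, 27.
The distinct values are {0, 1, 3, 4, 5, 7, 8, 9, 11, 12, 13, 15, 16, 17, 19, 20, 21, 23, 24, 25, 27}; there are 21 of them.

21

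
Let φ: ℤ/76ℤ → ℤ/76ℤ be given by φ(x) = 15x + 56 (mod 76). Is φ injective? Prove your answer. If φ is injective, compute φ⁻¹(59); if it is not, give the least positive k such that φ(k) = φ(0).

61

If φ(x_1) = φ(x_2), then 15x_1 ≡ 15x_2 (mod 76). Because gcd(15, 76) = 1, we may cancel 15 to get x_1 ≡ x_2 (mod 76).
Therefore φ is injective.
We now compute 15⁻¹ mod 76 explicitly. Euclid's algorithm: 76 = 5·15 + 1; back-substituting gives 1 = 71·15 − 14·76, so 15⁻¹ ≡ 71 (mod 76).
Since φ is injective, we compute φ⁻¹(59): solve 15x + 56 ≡ 59 (mod 76), i.e. 15x ≡ 3 (mod 76).
Multiplying by 15⁻¹ = 71 gives x ≡ 71·3 = 213 = 2·76 + 61 ≡ 61 (mod 76).
Check: φ(61) = 15·61 + 56 = 971 = 12·76 + 59 ≡ 59 (mod 76).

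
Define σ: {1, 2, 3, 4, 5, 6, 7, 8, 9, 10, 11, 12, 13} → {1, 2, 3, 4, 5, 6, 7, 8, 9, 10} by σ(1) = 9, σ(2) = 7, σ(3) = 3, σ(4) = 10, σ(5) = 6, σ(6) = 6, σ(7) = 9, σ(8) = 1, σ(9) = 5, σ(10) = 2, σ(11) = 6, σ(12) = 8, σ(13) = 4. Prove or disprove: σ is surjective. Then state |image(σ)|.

10

Every element of the codomain has a preimage: 1 = σ(8), 2 = σ(10), 3 = σ(3), 4 = σ(13), 5 = σ(9), 6 = σ(5), 7 = σ(2), 8 = σ(12), 9 = σ(1), 10 = σ(4).
Thus σ is surjective.
The image of σ is {1, 2, 3, 4, 5, 6, 7, 8, 9, 10}, which has 10 elements.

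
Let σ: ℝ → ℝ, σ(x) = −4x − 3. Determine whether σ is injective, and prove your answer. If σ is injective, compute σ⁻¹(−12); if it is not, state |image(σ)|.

Suppose σ(s) = σ(t). Then −4s − 3 = −4t − 3, therefore −4s = −4t, so s = t.
Hence σ is injective.
Since σ is injective, we compute σ⁻¹(−12) = (−12 + 3)/(−4) = 9/4.

9/4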